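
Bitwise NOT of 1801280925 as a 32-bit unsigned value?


~0b1101011010111010101110110011101 = 0b10010100101000101010001001100010 = 2493686370 (32-bit unsigned)

2493686370


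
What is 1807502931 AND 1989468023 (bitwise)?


0b1101011101111000100111001010011 & 0b1110110100101001101111101110111 = 0b1100010100101000100111001010011 = 1653886547

1653886547


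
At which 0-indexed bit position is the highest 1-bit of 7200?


0b1110000100000. Highest set bit at position 12

12


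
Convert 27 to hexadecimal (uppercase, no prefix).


27 = 1B hex

1B


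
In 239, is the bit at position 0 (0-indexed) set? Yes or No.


0b11101111, bit 0 = 1. Yes

Yes


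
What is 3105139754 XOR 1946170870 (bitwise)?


0b10111001000101001010110000101010 ^ 0b1110100000000000011010111110110 = 0b11001101000101001001100111011100 = 3440679388

3440679388


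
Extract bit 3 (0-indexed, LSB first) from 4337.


0b1000011110001, position 3 = 0

0


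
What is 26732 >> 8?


0b110100001101100 >> 8 = 0b1101000 = 104

104


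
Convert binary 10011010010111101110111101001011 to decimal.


10011010010111101110111101001011 in decimal = 2589912907

2589912907


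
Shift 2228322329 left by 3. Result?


0b10000100110100011000000000011001 << 3 = 0b10000100110100011000000000011001000 = 17826578632

17826578632


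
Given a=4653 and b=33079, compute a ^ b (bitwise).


4653 ^ 33079 = 37658

37658


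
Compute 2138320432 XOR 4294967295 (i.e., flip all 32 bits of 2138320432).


2138320432 ^ 4294967295 = 2156646863

2156646863


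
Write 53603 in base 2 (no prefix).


53603 = 1101000101100011 in binary

1101000101100011


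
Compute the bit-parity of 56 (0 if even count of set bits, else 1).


0b111000 has 3 ones => parity 1

1


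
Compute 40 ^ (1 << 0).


40 ^ (1 << 0) = 40 ^ 1 = 41

41


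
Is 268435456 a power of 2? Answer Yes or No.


0b10000000000000000000000000000. Only one bit set => Yes

Yes


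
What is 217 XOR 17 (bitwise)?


0b11011001 ^ 0b10001 = 0b11001000 = 200

200


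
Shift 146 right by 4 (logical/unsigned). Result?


0b10010010 >> 4 = 0b1001 = 9

9


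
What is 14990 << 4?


0b11101010001110 << 4 = 0b111010100011100000 = 239840

239840


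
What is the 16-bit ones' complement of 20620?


20620 ^ 65535 = 44915

44915


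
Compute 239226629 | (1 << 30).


239226629 | (1 << 30) = 239226629 | 1073741824 = 1312968453

1312968453


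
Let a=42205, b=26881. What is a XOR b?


42205 ^ 26881 = 52700

52700


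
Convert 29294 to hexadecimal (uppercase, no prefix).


29294 = 726E hex

726E


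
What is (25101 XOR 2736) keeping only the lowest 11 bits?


Step 1: 25101 ^ 2736 = 26813
Step 2: 26813 & 2047 = 189

189


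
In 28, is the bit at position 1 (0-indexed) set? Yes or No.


0b11100, bit 1 = 0. No

No


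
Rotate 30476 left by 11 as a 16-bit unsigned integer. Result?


Rotate 0b111011100001100 left by 11 (16-bit) = 0b110001110111000 = 25528

25528


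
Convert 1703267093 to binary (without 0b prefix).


1703267093 = 1100101100001011100101100010101 in binary

1100101100001011100101100010101


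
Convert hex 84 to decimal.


84 hex = 132 decimal

132


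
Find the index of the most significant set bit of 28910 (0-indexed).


0b111000011101110. Highest set bit at position 14

14


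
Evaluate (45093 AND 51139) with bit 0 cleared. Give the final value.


Step 1: 45093 & 51139 = 32769
Step 2: 32769 & ~(1 << 0) = 32768

32768


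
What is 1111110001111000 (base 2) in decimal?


1111110001111000 in decimal = 64632

64632


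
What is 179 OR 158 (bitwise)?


0b10110011 | 0b10011110 = 0b10111111 = 191

191


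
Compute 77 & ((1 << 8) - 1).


77 & 255 = 77

77


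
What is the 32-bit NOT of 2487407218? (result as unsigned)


~0b10010100010000101101001001110010 = 0b1101011101111010010110110001101 = 1807560077 (32-bit unsigned)

1807560077


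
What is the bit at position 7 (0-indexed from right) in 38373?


0b1001010111100101, position 7 = 1

1


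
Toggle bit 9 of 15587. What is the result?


15587 ^ (1 << 9) = 15587 ^ 512 = 16099

16099


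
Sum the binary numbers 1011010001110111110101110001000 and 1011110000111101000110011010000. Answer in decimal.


1011010001110111110101110001000 + 1011110000111101000110011010000 = 10111000010110100111100001011000 = 3092936792

3092936792


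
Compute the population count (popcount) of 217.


0b11011001 has 5 set bits

5


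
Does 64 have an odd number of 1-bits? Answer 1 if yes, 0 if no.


0b1000000 has 1 ones => parity 1

1


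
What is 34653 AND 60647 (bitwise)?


0b1000011101011101 & 0b1110110011100111 = 0b1000010001000101 = 33861

33861


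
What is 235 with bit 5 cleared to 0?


235 & ~(1 << 5) = 203

203


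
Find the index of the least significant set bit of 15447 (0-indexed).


0b11110001010111. Lowest set bit at position 0

0


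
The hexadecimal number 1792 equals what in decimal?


1792 hex = 6034 decimal

6034


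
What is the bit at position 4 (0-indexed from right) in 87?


0b1010111, position 4 = 1

1


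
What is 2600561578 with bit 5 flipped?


2600561578 ^ (1 << 5) = 2600561578 ^ 32 = 2600561546

2600561546


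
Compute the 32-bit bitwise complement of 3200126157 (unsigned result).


~0b10111110101111100000110011001101 = 0b1000001010000011111001100110010 = 1094841138 (32-bit unsigned)

1094841138


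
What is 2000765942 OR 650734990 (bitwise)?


0b1110111010000010100001111110110 | 0b100110110010010110110110001110 = 0b1110111110010010110111111111110 = 2009690110

2009690110


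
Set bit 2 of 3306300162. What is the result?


3306300162 | (1 << 2) = 3306300162 | 4 = 3306300166

3306300166


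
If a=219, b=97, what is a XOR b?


219 ^ 97 = 186

186


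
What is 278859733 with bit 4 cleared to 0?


278859733 & ~(1 << 4) = 278859717

278859717


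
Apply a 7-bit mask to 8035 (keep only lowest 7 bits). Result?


8035 & 127 = 99

99


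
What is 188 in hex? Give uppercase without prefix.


188 = BC hex

BC


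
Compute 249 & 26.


0b11111001 & 0b11010 = 0b11000 = 24

24


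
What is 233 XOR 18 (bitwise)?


0b11101001 ^ 0b10010 = 0b11111011 = 251

251


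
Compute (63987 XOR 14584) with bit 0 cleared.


Step 1: 63987 ^ 14584 = 49419
Step 2: 49419 & ~(1 << 0) = 49418

49418


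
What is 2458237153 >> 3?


0b10010010100001011011100011100001 >> 3 = 0b10010010100001011011100011100 = 307279644

307279644


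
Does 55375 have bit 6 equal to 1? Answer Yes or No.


0b1101100001001111, bit 6 = 1. Yes

Yes


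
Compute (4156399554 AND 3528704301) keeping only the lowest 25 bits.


Step 1: 4156399554 & 3528704301 = 3524362496
Step 2: 3524362496 & 33554431 = 1147136

1147136


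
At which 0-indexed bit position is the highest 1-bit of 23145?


0b101101001101001. Highest set bit at position 14

14


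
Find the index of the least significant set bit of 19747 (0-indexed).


0b100110100100011. Lowest set bit at position 0

0


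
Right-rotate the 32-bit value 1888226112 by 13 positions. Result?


Rotate 0b1110000100011000000101101000000 right by 13 (32-bit) = 0b1011010000000111000010001100000 = 1510179936

1510179936


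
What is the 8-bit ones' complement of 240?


240 ^ 255 = 15

15


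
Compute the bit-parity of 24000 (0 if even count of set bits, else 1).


0b101110111000000 has 7 ones => parity 1

1


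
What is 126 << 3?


0b1111110 << 3 = 0b1111110000 = 1008

1008


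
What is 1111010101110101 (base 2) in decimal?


1111010101110101 in decimal = 62837

62837


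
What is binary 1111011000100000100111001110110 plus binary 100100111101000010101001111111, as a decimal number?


1111011000100000100111001110110 + 100100111101000010101001111111 = 10100000000001000111100011110101 = 2684647669

2684647669


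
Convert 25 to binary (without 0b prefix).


25 = 11001 in binary

11001


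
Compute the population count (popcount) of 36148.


0b1000110100110100 has 7 set bits

7


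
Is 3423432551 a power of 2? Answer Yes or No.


0b11001100000011010110111101100111. Multiple bits set => No

No


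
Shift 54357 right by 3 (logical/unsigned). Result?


0b1101010001010101 >> 3 = 0b1101010001010 = 6794

6794


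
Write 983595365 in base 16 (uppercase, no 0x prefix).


983595365 = 3AA07965 hex

3AA07965


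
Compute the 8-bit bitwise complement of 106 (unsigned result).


~0b1101010 = 0b10010101 = 149 (8-bit unsigned)

149


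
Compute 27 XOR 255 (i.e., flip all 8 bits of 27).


27 ^ 255 = 228

228


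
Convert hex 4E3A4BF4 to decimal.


4E3A4BF4 hex = 1312443380 decimal

1312443380


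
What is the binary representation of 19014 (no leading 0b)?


19014 = 100101001000110 in binary

100101001000110


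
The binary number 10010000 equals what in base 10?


10010000 in decimal = 144

144


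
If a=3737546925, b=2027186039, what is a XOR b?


3737546925 ^ 2027186039 = 2786203610

2786203610


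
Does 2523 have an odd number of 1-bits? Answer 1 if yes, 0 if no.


0b100111011011 has 8 ones => parity 0

0


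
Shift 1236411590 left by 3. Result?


0b1001001101100100010010011000110 << 3 = 0b1001001101100100010010011000110000 = 9891292720

9891292720


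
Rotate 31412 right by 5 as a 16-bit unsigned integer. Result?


Rotate 0b111101010110100 right by 5 (16-bit) = 0b1010001111010101 = 41941

41941


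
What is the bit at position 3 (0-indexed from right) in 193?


0b11000001, position 3 = 0

0


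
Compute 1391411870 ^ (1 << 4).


1391411870 ^ (1 << 4) = 1391411870 ^ 16 = 1391411854

1391411854


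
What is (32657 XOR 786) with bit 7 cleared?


Step 1: 32657 ^ 786 = 31875
Step 2: 31875 & ~(1 << 7) = 31747

31747


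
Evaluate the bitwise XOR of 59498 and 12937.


0b1110100001101010 ^ 0b11001010001001 = 0b1101101011100011 = 56035

56035


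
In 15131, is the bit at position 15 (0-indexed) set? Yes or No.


0b11101100011011, bit 15 = 0. No

No


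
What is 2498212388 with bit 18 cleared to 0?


2498212388 & ~(1 << 18) = 2497950244

2497950244


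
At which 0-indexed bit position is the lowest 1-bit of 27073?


0b110100111000001. Lowest set bit at position 0

0


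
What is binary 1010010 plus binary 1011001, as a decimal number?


1010010 + 1011001 = 10101011 = 171

171


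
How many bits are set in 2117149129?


0b1111110001100010010000111001001 has 15 set bits

15


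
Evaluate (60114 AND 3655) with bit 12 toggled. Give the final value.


Step 1: 60114 & 3655 = 2626
Step 2: 2626 ^ (1 << 12) = 2626 ^ 4096 = 6722

6722


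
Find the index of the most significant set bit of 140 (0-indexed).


0b10001100. Highest set bit at position 7

7


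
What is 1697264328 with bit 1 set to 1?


1697264328 | (1 << 1) = 1697264328 | 2 = 1697264330

1697264330


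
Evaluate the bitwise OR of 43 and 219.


0b101011 | 0b11011011 = 0b11111011 = 251

251


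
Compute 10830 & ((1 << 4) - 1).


10830 & 15 = 14

14


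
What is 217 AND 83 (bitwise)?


0b11011001 & 0b1010011 = 0b1010001 = 81

81


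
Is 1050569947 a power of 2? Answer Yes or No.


0b111110100111100110110011011011. Multiple bits set => No

No


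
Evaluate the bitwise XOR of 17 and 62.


0b10001 ^ 0b111110 = 0b101111 = 47

47


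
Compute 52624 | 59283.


0b1100110110010000 | 0b1110011110010011 = 0b1110111110010011 = 61331

61331


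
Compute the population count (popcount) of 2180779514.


0b10000001111111000000110111111010 has 17 set bits

17


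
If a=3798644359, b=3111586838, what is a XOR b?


3798644359 ^ 3111586838 = 1528674961

1528674961


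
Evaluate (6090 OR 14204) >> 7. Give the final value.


Step 1: 6090 | 14204 = 14334
Step 2: 14334 >> 7 = 111

111


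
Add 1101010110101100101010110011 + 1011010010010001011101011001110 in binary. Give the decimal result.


1101010110101100101010110011 + 1011010010010001011101011001110 = 1100111101000111000010110000001 = 1738769793

1738769793


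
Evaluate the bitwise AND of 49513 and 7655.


0b1100000101101001 & 0b1110111100111 = 0b101100001 = 353

353


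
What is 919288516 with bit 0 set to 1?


919288516 | (1 << 0) = 919288516 | 1 = 919288517

919288517


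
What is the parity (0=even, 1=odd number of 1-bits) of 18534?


0b100100001100110 has 6 ones => parity 0

0


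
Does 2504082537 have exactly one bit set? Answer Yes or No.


0b10010101010000010100010001101001. Multiple bits set => No

No


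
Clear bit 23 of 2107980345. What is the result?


2107980345 & ~(1 << 23) = 2099591737

2099591737


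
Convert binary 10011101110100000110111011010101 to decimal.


10011101110100000110111011010101 in decimal = 2647682773

2647682773


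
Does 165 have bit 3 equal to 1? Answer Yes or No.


0b10100101, bit 3 = 0. No

No


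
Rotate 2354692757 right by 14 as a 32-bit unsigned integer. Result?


Rotate 0b10001100010110011100001010010101 right by 14 (32-bit) = 0b1010010101100011000101100111 = 173420903

173420903


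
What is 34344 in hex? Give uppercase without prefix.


34344 = 8628 hex

8628


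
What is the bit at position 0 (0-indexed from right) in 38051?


0b1001010010100011, position 0 = 1

1


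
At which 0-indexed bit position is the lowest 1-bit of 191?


0b10111111. Lowest set bit at position 0

0


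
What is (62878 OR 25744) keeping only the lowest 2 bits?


Step 1: 62878 | 25744 = 62878
Step 2: 62878 & 3 = 2

2


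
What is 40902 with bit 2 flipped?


40902 ^ (1 << 2) = 40902 ^ 4 = 40898

40898


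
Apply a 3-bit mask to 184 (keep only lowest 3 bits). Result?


184 & 7 = 0

0


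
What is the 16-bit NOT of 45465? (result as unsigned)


~0b1011000110011001 = 0b100111001100110 = 20070 (16-bit unsigned)

20070


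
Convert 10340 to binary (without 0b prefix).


10340 = 10100001100100 in binary

10100001100100


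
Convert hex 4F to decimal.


4F hex = 79 decimal

79


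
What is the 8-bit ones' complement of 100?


100 ^ 255 = 155

155


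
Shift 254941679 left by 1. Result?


0b1111001100100001100111101111 << 1 = 0b11110011001000011001111011110 = 509883358

509883358


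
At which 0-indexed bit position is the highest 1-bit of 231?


0b11100111. Highest set bit at position 7

7


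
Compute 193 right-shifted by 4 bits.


0b11000001 >> 4 = 0b1100 = 12

12


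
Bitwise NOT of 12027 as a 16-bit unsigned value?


~0b10111011111011 = 0b1101000100000100 = 53508 (16-bit unsigned)

53508


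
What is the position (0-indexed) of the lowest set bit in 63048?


0b1111011001001000. Lowest set bit at position 3

3


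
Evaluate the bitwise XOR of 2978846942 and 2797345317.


0b10110001100011011001100011011110 ^ 0b10100110101111000001101000100101 = 0b10111001100011000001011111011 = 389120763

389120763


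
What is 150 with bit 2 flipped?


150 ^ (1 << 2) = 150 ^ 4 = 146

146


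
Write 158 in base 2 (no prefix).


158 = 10011110 in binary

10011110


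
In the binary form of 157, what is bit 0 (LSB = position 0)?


0b10011101, position 0 = 1

1


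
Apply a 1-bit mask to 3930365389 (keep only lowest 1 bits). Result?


3930365389 & 1 = 1

1


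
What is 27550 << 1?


0b110101110011110 << 1 = 0b1101011100111100 = 55100

55100


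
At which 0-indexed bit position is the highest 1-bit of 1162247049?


0b1000101010001100111101110001001. Highest set bit at position 30

30


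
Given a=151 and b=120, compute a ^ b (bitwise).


151 ^ 120 = 239

239


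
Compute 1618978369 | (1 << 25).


1618978369 | (1 << 25) = 1618978369 | 33554432 = 1652532801

1652532801


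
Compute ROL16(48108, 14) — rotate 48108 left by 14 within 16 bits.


Rotate 0b1011101111101100 left by 14 (16-bit) = 0b10111011111011 = 12027

12027


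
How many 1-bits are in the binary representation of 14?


0b1110 has 3 set bits

3


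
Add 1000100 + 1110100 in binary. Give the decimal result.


1000100 + 1110100 = 10111000 = 184

184


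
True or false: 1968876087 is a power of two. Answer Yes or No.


0b1110101010110101010101000110111. Multiple bits set => No

No


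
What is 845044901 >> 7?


0b110010010111100101110010100101 >> 7 = 0b11001001011110010111001 = 6601913

6601913


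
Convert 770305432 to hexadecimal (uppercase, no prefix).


770305432 = 2DE9ED98 hex

2DE9ED98


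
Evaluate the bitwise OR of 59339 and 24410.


0b1110011111001011 | 0b101111101011010 = 0b1111111111011011 = 65499

65499


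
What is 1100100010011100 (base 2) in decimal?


1100100010011100 in decimal = 51356

51356


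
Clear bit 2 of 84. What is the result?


84 & ~(1 << 2) = 80

80


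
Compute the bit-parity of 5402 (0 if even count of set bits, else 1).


0b1010100011010 has 6 ones => parity 0

0


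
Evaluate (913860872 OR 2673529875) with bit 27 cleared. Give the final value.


Step 1: 913860872 | 2673529875 = 3212508443
Step 2: 3212508443 & ~(1 << 27) = 3078290715

3078290715


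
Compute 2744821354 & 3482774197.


0b10100011100110101010011001101010 & 0b11001111100101101110101010110101 = 0b10000011100100101010001000100000 = 2207425056

2207425056


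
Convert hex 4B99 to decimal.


4B99 hex = 19353 decimal

19353


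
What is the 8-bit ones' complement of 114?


114 ^ 255 = 141

141


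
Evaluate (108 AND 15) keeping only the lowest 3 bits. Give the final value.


Step 1: 108 & 15 = 12
Step 2: 12 & 7 = 4

4


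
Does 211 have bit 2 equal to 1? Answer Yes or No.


0b11010011, bit 2 = 0. No

No


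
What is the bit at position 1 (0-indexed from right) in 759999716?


0b101101010011001010110011100100, position 1 = 0

0


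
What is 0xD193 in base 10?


D193 hex = 53651 decimal

53651


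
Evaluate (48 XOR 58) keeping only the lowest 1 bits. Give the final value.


Step 1: 48 ^ 58 = 10
Step 2: 10 & 1 = 0

0


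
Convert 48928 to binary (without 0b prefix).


48928 = 1011111100100000 in binary

1011111100100000


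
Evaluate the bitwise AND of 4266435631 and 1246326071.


0b11111110010011001010010000101111 & 0b1001010010010010110110100110111 = 0b1001010010010000010010000100111 = 1246241831

1246241831


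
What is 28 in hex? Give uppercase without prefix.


28 = 1C hex

1C


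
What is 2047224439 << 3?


0b1111010000001100010101001110111 << 3 = 0b1111010000001100010101001110111000 = 16377795512

16377795512


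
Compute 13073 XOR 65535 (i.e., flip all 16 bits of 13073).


13073 ^ 65535 = 52462

52462


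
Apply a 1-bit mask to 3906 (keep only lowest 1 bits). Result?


3906 & 1 = 0

0


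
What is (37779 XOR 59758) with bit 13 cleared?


Step 1: 37779 ^ 59758 = 31485
Step 2: 31485 & ~(1 << 13) = 23293

23293


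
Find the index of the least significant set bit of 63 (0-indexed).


0b111111. Lowest set bit at position 0

0


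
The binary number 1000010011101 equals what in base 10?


1000010011101 in decimal = 4253

4253


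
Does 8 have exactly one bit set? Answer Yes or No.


0b1000. Only one bit set => Yes

Yes


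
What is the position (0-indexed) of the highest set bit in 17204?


0b100001100110100. Highest set bit at position 14

14


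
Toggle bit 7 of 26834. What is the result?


26834 ^ (1 << 7) = 26834 ^ 128 = 26706

26706


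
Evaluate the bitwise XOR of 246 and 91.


0b11110110 ^ 0b1011011 = 0b10101101 = 173

173


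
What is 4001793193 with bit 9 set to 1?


4001793193 | (1 << 9) = 4001793193 | 512 = 4001793705

4001793705


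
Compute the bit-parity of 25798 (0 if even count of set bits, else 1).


0b110010011000110 has 7 ones => parity 1

1


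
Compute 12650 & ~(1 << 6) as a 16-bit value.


12650 & ~(1 << 6) = 12586

12586


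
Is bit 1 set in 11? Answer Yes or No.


0b1011, bit 1 = 1. Yes

Yes


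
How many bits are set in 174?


0b10101110 has 5 set bits

5


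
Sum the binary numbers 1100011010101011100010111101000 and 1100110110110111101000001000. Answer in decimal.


1100011010101011100010111101000 + 1100110110110111101000001000 = 1110000001100010011111111110000 = 1882275824

1882275824


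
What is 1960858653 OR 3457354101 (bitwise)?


0b1110100111000000101010000011101 | 0b11001110000100110000100101110101 = 0b11111110111100110101110101111101 = 4277362045

4277362045


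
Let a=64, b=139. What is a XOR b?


64 ^ 139 = 203

203


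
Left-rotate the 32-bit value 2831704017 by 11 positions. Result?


Rotate 0b10101000110010000101111111010001 left by 11 (32-bit) = 0b1000010111111101000110101000110 = 1123978566

1123978566


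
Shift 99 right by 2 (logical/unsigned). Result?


0b1100011 >> 2 = 0b11000 = 24

24


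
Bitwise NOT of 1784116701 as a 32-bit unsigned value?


~0b1101010010101110111010111011101 = 0b10010101101010001000101000100010 = 2510850594 (32-bit unsigned)

2510850594


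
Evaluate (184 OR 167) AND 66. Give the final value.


Step 1: 184 | 167 = 191
Step 2: 191 & 66 = 2

2


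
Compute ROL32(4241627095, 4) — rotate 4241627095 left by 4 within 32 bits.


Rotate 0b11111100110100100001011111010111 left by 4 (32-bit) = 0b11001101001000010111110101111111 = 3441524095

3441524095


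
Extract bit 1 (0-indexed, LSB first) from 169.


0b10101001, position 1 = 0

0


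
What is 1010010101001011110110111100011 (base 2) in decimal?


1010010101001011110110111100011 in decimal = 1386606051

1386606051


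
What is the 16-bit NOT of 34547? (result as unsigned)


~0b1000011011110011 = 0b111100100001100 = 30988 (16-bit unsigned)

30988


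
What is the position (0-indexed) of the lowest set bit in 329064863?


0b10011100111010010000110011111. Lowest set bit at position 0

0


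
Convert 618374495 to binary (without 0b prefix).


618374495 = 100100110110111010010101011111 in binary

100100110110111010010101011111


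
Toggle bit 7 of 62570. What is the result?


62570 ^ (1 << 7) = 62570 ^ 128 = 62698

62698


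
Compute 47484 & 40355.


0b1011100101111100 & 0b1001110110100011 = 0b1001100100100000 = 39200

39200


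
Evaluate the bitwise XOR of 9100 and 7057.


0b10001110001100 ^ 0b1101110010001 = 0b11100000011101 = 14365

14365


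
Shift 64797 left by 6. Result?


0b1111110100011101 << 6 = 0b1111110100011101000000 = 4147008

4147008


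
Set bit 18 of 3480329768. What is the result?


3480329768 | (1 << 18) = 3480329768 | 262144 = 3480591912

3480591912


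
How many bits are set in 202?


0b11001010 has 4 set bits

4


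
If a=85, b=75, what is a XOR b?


85 ^ 75 = 30

30


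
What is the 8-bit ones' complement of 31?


31 ^ 255 = 224

224


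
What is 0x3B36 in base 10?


3B36 hex = 15158 decimal

15158


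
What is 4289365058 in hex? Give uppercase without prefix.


4289365058 = FFAA8442 hex

FFAA8442


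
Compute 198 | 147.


0b11000110 | 0b10010011 = 0b11010111 = 215

215


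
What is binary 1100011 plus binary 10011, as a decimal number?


1100011 + 10011 = 1110110 = 118

118


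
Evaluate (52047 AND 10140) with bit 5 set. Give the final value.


Step 1: 52047 & 10140 = 780
Step 2: 780 | (1 << 5) = 780 | 32 = 812

812


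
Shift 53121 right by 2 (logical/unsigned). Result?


0b1100111110000001 >> 2 = 0b11001111100000 = 13280

13280


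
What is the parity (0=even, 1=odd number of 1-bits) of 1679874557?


0b1100100001000001101100111111101 has 16 ones => parity 0

0


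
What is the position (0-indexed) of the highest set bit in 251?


0b11111011. Highest set bit at position 7

7


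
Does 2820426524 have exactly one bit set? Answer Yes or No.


0b10101000000111000100101100011100. Multiple bits set => No

No


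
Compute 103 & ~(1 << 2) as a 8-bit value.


103 & ~(1 << 2) = 99

99


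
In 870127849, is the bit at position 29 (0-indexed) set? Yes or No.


0b110011110111010001100011101001, bit 29 = 1. Yes

Yes


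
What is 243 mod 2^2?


243 & 3 = 3

3


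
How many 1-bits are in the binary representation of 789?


0b1100010101 has 5 set bits

5


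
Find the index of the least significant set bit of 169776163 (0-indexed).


0b1010000111101001010000100011. Lowest set bit at position 0

0


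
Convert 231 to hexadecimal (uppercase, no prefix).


231 = E7 hex

E7


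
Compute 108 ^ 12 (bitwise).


0b1101100 ^ 0b1100 = 0b1100000 = 96

96


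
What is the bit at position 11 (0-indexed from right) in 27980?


0b110110101001100, position 11 = 1

1


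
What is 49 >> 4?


0b110001 >> 4 = 0b11 = 3

3


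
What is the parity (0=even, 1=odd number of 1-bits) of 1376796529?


0b1010010000100000011111101110001 has 14 ones => parity 0

0


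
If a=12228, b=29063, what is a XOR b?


12228 ^ 29063 = 24131

24131


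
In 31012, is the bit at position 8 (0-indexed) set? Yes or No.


0b111100100100100, bit 8 = 1. Yes

Yes


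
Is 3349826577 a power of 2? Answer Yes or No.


0b11000111101010100100110000010001. Multiple bits set => No

No


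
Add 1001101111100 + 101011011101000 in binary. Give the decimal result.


1001101111100 + 101011011101000 = 110101001100100 = 27236

27236


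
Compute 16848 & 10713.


0b100000111010000 & 0b10100111011001 = 0b111010000 = 464

464


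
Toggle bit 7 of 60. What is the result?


60 ^ (1 << 7) = 60 ^ 128 = 188

188


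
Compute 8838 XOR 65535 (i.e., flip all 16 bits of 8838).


8838 ^ 65535 = 56697

56697


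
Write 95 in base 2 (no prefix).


95 = 1011111 in binary

1011111


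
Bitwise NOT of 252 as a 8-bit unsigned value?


~0b11111100 = 0b11 = 3 (8-bit unsigned)

3


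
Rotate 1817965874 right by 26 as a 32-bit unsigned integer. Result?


Rotate 0b1101100010110111111010100110010 right by 26 (32-bit) = 0b10110111111010100110010011011 = 385698971

385698971


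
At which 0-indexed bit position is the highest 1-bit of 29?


0b11101. Highest set bit at position 4

4


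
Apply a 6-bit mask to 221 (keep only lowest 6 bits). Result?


221 & 63 = 29

29


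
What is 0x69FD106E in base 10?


69FD106E hex = 1778192494 decimal

1778192494


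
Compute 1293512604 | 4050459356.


0b1001101000110010110111110011100 | 0b11110001011011010001101011011100 = 0b11111101011111010111111111011100 = 4252860380

4252860380


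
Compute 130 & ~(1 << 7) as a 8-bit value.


130 & ~(1 << 7) = 2

2


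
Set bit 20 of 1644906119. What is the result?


1644906119 | (1 << 20) = 1644906119 | 1048576 = 1645954695

1645954695


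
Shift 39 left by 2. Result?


0b100111 << 2 = 0b10011100 = 156

156


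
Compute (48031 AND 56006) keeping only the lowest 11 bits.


Step 1: 48031 & 56006 = 39558
Step 2: 39558 & 2047 = 646

646


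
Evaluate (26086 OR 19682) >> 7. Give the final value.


Step 1: 26086 | 19682 = 28134
Step 2: 28134 >> 7 = 219

219


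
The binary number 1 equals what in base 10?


1 in decimal = 1

1


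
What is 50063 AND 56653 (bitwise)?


0b1100001110001111 & 0b1101110101001101 = 0b1100000100001101 = 49421

49421


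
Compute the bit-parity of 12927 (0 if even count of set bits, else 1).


0b11001001111111 has 10 ones => parity 0

0


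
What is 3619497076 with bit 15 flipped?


3619497076 ^ (1 << 15) = 3619497076 ^ 32768 = 3619529844

3619529844


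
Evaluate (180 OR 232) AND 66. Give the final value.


Step 1: 180 | 232 = 252
Step 2: 252 & 66 = 64

64


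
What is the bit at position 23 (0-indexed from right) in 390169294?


0b10111010000011000001011001110, position 23 = 0

0


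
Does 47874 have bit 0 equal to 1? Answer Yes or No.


0b1011101100000010, bit 0 = 0. No

No


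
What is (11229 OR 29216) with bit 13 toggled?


Step 1: 11229 | 29216 = 31741
Step 2: 31741 ^ (1 << 13) = 31741 ^ 8192 = 23549

23549


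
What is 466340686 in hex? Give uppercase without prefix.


466340686 = 1BCBCB4E hex

1BCBCB4E


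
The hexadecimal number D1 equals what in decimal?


D1 hex = 209 decimal

209


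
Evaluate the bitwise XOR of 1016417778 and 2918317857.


0b111100100101010100110111110010 ^ 0b10101101111100011111111100100001 = 0b10010001011001001011001011010011 = 2439295699

2439295699


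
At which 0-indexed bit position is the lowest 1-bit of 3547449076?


0b11010011011100011100011011110100. Lowest set bit at position 2

2


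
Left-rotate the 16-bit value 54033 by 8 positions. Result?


Rotate 0b1101001100010001 left by 8 (16-bit) = 0b1000111010011 = 4563

4563


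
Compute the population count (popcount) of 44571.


0b1010111000011011 has 9 set bits

9


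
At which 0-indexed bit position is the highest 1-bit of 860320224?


0b110011010001110111000111100000. Highest set bit at position 29

29


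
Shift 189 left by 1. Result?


0b10111101 << 1 = 0b101111010 = 378

378


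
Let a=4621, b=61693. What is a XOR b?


4621 ^ 61693 = 58096

58096


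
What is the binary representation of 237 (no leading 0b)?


237 = 11101101 in binary

11101101


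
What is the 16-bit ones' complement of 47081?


47081 ^ 65535 = 18454

18454


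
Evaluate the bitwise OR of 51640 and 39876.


0b1100100110111000 | 0b1001101111000100 = 0b1101101111111100 = 56316

56316


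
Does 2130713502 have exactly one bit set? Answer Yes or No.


0b1111111000000000001101110011110. Multiple bits set => No

No


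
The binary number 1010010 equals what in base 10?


1010010 in decimal = 82

82


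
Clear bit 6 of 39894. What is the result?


39894 & ~(1 << 6) = 39830

39830


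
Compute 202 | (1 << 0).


202 | (1 << 0) = 202 | 1 = 203

203


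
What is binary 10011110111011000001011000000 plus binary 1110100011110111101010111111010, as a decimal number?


10011110111011000001011000000 + 1110100011110111101010111111010 = 10001000010110010101100010111010 = 2287556794

2287556794


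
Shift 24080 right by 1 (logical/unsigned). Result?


0b101111000010000 >> 1 = 0b10111100001000 = 12040

12040


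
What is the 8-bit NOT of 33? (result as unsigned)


~0b100001 = 0b11011110 = 222 (8-bit unsigned)

222


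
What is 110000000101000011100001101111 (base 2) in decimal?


110000000101000011100001101111 in decimal = 806631535

806631535


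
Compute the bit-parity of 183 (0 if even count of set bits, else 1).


0b10110111 has 6 ones => parity 0

0


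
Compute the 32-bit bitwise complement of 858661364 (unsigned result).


~0b110011001011100010000111110100 = 0b11001100110100011101111000001011 = 3436305931 (32-bit unsigned)

3436305931


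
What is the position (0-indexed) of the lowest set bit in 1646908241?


0b1100010001010011101001101010001. Lowest set bit at position 0

0


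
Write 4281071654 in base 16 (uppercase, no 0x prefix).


4281071654 = FF2BF826 hex

FF2BF826


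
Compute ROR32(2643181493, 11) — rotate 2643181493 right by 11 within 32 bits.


Rotate 0b10011101100010111011111110110101 right by 11 (32-bit) = 0b11110110101100111011000101110111 = 4138971511

4138971511


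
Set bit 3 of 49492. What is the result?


49492 | (1 << 3) = 49492 | 8 = 49500

49500


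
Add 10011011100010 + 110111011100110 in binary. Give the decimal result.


10011011100010 + 110111011100110 = 1001010111001000 = 38344

38344


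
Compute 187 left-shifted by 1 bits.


0b10111011 << 1 = 0b101110110 = 374

374


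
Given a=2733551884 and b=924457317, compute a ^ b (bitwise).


2733551884 ^ 924457317 = 2515839081

2515839081


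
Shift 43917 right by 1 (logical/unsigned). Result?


0b1010101110001101 >> 1 = 0b101010111000110 = 21958

21958


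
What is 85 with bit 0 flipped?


85 ^ (1 << 0) = 85 ^ 1 = 84

84


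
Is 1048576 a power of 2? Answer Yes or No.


0b100000000000000000000. Only one bit set => Yes

Yes


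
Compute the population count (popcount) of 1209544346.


0b1001000000110000010111010011010 has 12 set bits

12


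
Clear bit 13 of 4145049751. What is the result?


4145049751 & ~(1 << 13) = 4145041559

4145041559


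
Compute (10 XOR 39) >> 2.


Step 1: 10 ^ 39 = 45
Step 2: 45 >> 2 = 11

11


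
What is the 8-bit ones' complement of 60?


60 ^ 255 = 195

195


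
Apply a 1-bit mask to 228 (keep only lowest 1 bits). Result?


228 & 1 = 0

0


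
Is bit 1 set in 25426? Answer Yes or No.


0b110001101010010, bit 1 = 1. Yes

Yes


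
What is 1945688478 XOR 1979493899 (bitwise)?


0b1110011111110001101100110011110 ^ 0b1110101111111001010111000001011 = 0b110000001000111011110010101 = 100956053

100956053


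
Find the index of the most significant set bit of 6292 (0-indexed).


0b1100010010100. Highest set bit at position 12

12


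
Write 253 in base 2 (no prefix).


253 = 11111101 in binary

11111101


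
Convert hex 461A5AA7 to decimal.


461A5AA7 hex = 1176132263 decimal

1176132263


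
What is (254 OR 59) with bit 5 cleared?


Step 1: 254 | 59 = 255
Step 2: 255 & ~(1 << 5) = 223

223


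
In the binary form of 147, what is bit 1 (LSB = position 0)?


0b10010011, position 1 = 1

1


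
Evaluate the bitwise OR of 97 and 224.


0b1100001 | 0b11100000 = 0b11100001 = 225

225


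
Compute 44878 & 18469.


0b1010111101001110 & 0b100100000100101 = 0b100000000100 = 2052

2052


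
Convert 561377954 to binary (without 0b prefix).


561377954 = 100001011101011111001010100010 in binary

100001011101011111001010100010


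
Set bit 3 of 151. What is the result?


151 | (1 << 3) = 151 | 8 = 159

159


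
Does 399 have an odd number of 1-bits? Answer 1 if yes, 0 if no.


0b110001111 has 6 ones => parity 0

0


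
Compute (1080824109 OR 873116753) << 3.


Step 1: 1080824109 | 873116753 = 1953412477
Step 2: 1953412477 << 3 = 15627299816

15627299816


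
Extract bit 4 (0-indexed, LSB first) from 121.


0b1111001, position 4 = 1

1


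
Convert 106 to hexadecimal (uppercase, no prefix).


106 = 6A hex

6A


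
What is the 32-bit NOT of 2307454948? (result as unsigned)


~0b10001001100010001111011111100100 = 0b1110110011101110000100000011011 = 1987512347 (32-bit unsigned)

1987512347


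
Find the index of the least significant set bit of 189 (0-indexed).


0b10111101. Lowest set bit at position 0

0


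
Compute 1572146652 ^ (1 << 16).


1572146652 ^ (1 << 16) = 1572146652 ^ 65536 = 1572081116

1572081116


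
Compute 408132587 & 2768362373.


0b11000010100111001101111101011 & 0b10100101000000011101101110000101 = 0b11001101110000001 = 105345

105345


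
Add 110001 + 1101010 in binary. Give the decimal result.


110001 + 1101010 = 10011011 = 155

155


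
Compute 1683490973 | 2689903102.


0b1100100010110000000100010011101 | 0b10100000010101001010100111111110 = 0b11100100010111001010100111111111 = 3831278079

3831278079


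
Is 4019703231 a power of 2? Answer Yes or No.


0b11101111100101111100110110111111. Multiple bits set => No

No


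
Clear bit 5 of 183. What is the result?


183 & ~(1 << 5) = 151

151


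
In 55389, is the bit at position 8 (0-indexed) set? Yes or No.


0b1101100001011101, bit 8 = 0. No

No


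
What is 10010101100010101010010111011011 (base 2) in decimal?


10010101100010101010010111011011 in decimal = 2508891611

2508891611


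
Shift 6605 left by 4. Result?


0b1100111001101 << 4 = 0b11001110011010000 = 105680

105680


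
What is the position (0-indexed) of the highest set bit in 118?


0b1110110. Highest set bit at position 6

6


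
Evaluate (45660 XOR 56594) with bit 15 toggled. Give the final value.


Step 1: 45660 ^ 56594 = 28494
Step 2: 28494 ^ (1 << 15) = 28494 ^ 32768 = 61262

61262


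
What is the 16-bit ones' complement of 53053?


53053 ^ 65535 = 12482

12482


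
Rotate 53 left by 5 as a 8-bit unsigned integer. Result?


Rotate 0b110101 left by 5 (8-bit) = 0b10100110 = 166

166


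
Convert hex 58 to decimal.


58 hex = 88 decimal

88


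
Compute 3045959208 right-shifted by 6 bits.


0b10110101100011011010011000101000 >> 6 = 0b10110101100011011010011000 = 47593112

47593112


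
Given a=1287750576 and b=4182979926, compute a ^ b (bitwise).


1287750576 ^ 4182979926 = 3046291174

3046291174


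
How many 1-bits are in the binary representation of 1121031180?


0b1000010110100011001010000001100 has 11 set bits

11


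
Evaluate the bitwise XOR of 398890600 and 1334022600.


0b10111110001101001011001101000 ^ 0b1001111100000111001000111001000 = 0b1011000010001010000011110100000 = 1480918944

1480918944


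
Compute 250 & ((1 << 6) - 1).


250 & 63 = 58

58


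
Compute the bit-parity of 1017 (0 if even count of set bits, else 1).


0b1111111001 has 8 ones => parity 0

0


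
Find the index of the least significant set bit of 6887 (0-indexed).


0b1101011100111. Lowest set bit at position 0

0


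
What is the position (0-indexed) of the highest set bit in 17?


0b10001. Highest set bit at position 4

4


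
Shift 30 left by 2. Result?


0b11110 << 2 = 0b1111000 = 120

120


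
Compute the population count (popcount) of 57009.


0b1101111010110001 has 10 set bits

10


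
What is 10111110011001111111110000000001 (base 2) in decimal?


10111110011001111111110000000001 in decimal = 3194485761

3194485761


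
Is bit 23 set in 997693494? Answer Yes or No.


0b111011011101111001100000110110, bit 23 = 0. No

No


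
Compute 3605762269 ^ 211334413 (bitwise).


0b11010110111010111001000011011101 ^ 0b1100100110001011010100001101 = 0b11011010011100110010010111010000 = 3664979408

3664979408


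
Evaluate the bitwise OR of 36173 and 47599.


0b1000110101001101 | 0b1011100111101111 = 0b1011110111101111 = 48623

48623


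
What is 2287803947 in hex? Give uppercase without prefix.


2287803947 = 885D1E2B hex

885D1E2B


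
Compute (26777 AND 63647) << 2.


Step 1: 26777 & 63647 = 26777
Step 2: 26777 << 2 = 107108

107108


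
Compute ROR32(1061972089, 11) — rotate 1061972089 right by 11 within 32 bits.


Rotate 0b111111010011000110100001111001 right by 11 (32-bit) = 0b1111001001111110100110001101 = 254273933

254273933


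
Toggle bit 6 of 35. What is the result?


35 ^ (1 << 6) = 35 ^ 64 = 99

99


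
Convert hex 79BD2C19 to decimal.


79BD2C19 hex = 2042440729 decimal

2042440729


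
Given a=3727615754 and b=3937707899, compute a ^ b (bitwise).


3727615754 ^ 3937707899 = 882524273

882524273


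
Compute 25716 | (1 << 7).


25716 | (1 << 7) = 25716 | 128 = 25844

25844
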